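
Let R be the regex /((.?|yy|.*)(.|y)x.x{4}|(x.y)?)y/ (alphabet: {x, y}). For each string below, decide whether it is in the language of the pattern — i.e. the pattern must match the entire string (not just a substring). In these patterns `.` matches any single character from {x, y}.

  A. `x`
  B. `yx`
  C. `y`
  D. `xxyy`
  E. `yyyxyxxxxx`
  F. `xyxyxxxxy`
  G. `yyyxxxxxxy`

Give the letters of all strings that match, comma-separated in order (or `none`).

A. `x` → no match — must end with `y`
B. `yx` → no match — must end with `y`
C. `y` → match
D. `xxyy` → match
E. `yyyxyxxxxx` → no match — must end with `y`
F. `xyxyxxxxy` → match
G. `yyyxxxxxxy` → match

C, D, F, G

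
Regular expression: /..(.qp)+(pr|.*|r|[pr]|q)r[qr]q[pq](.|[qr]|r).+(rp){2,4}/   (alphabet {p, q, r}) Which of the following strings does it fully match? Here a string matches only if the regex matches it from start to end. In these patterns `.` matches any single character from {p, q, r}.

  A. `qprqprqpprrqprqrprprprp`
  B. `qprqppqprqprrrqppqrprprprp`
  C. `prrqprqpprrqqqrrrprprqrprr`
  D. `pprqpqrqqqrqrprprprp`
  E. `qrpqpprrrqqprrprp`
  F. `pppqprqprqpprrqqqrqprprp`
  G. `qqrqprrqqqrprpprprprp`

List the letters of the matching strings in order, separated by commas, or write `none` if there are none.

A → match
B → match
C → no match — must end with `rp`
D → match
E → match
F → match
G → match

A, B, D, E, F, G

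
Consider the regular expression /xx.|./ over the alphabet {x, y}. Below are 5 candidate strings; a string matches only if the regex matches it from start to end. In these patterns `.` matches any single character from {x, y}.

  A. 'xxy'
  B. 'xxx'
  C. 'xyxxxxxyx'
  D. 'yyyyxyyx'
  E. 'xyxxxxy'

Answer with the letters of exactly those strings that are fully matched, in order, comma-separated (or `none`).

A, B

A → match
B → match
C → no match
D → no match
E → no match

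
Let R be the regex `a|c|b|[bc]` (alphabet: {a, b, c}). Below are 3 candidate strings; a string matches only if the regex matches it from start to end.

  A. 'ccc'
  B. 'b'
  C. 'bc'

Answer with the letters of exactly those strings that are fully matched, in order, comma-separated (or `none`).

B

A. 'ccc' → no match
B. 'b' → match
C. 'bc' → no match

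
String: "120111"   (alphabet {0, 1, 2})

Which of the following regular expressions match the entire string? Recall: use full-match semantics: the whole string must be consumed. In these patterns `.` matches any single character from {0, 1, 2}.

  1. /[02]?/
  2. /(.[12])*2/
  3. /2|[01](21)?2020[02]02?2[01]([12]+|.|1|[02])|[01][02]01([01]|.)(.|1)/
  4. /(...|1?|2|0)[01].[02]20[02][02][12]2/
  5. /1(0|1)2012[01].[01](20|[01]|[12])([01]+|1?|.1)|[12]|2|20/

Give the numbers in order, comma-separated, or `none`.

1 → no match
2 → no match — must end with "2"
3 → match
4 → no match — must end with "2"
5 → no match

3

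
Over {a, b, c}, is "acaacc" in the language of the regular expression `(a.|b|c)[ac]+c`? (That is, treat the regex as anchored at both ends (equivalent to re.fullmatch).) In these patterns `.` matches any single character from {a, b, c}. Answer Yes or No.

Yes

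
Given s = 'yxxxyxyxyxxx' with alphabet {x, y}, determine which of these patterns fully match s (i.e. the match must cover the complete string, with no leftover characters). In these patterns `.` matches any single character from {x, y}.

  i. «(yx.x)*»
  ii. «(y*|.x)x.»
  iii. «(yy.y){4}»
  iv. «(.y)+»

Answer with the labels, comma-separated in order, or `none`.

i

i → match
ii → no match
iii → no match — must start with 'yy'
iv → no match — must end with 'y'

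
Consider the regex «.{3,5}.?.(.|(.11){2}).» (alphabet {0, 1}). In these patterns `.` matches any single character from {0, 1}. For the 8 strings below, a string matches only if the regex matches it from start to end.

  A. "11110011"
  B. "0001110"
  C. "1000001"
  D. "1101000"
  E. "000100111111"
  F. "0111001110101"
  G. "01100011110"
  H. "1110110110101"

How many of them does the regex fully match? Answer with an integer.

5

A. "11110011" → match
B. "0001110" → match
C. "1000001" → match
D. "1101000" → match
E. "000100111111" → match
F → no match
G. "01100011110" → no match
H → no match
Total matched: 5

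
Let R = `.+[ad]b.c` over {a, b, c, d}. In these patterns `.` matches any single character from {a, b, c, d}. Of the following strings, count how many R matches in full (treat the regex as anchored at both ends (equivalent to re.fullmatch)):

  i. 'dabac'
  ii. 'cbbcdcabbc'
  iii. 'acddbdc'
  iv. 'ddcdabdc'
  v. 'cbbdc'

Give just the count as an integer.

i → match
ii → match
iii → match
iv → match
v → no match
Total matched: 4

4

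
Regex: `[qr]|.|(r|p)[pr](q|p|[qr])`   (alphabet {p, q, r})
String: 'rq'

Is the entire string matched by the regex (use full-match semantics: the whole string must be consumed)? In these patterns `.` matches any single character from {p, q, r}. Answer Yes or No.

No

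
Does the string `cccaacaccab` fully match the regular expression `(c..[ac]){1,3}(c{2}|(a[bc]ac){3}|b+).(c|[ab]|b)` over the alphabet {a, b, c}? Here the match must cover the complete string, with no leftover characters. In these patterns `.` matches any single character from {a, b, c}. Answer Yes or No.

No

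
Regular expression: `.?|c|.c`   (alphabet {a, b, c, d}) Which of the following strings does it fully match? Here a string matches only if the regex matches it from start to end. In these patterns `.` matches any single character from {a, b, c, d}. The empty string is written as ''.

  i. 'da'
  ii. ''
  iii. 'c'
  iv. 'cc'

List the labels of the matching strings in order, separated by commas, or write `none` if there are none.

i. 'da' → no match
ii. '' → match
iii. 'c' → match
iv. 'cc' → match

ii, iii, iv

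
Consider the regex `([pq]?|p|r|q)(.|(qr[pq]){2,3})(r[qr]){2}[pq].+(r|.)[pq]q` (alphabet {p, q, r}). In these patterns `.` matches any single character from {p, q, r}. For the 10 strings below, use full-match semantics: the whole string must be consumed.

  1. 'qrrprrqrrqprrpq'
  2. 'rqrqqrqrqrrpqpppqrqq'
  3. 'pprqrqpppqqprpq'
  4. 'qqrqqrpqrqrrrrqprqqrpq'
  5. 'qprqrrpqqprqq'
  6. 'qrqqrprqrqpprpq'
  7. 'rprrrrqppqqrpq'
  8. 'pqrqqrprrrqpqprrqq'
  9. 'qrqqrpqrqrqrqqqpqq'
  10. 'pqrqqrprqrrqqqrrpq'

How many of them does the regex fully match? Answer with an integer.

1 → no match
2 → match
3 → match
4 → match
5 → match
6 → match
7 → match
8 → match
9 → match
10 → match
Total matched: 9

9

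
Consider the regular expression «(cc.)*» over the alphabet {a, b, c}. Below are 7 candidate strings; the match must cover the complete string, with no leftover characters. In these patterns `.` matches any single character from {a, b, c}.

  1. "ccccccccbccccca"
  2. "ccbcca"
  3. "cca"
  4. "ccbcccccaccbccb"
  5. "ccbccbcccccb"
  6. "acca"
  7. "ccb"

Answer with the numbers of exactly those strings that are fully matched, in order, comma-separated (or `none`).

1 → match
2 → match
3 → match
4 → match
5 → match
6 → no match
7 → match

1, 2, 3, 4, 5, 7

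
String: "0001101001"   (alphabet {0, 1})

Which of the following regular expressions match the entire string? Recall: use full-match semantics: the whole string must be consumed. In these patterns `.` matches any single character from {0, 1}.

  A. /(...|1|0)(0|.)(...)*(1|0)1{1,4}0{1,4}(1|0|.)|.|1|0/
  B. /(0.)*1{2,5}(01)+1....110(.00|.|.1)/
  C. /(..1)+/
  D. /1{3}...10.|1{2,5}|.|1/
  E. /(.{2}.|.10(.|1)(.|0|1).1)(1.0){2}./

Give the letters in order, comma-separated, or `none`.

A → match
B → no match
C → no match
D → no match
E → match

A, E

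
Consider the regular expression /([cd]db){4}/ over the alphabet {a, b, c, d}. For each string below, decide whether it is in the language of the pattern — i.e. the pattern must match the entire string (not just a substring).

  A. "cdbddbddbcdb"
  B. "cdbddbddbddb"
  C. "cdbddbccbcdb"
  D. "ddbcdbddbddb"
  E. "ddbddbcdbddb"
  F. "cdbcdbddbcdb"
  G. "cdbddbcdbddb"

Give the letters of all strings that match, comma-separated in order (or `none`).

A → match
B → match
C → no match
D → match
E → match
F → match
G → match

A, B, D, E, F, G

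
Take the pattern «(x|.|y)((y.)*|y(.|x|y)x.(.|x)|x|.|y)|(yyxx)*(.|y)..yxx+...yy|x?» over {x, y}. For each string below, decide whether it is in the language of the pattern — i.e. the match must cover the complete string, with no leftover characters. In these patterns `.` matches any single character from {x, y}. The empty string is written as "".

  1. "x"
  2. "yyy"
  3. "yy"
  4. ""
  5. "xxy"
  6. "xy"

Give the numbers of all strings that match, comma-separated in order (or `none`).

1, 2, 3, 4, 6

1 → match
2 → match
3 → match
4 → match
5 → no match
6 → match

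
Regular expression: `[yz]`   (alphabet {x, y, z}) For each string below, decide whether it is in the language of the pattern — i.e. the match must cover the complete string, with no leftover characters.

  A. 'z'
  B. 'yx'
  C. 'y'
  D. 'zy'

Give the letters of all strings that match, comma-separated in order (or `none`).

A → match
B → no match
C → match
D → no match

A, C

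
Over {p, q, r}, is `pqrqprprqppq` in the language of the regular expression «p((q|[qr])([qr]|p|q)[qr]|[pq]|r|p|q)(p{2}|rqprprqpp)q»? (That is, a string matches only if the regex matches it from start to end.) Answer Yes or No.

Yes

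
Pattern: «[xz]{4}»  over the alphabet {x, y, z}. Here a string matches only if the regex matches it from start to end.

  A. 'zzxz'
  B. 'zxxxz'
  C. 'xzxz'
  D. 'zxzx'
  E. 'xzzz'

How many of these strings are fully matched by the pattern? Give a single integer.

4

A → match
B → no match
C → match
D → match
E → match
Total matched: 4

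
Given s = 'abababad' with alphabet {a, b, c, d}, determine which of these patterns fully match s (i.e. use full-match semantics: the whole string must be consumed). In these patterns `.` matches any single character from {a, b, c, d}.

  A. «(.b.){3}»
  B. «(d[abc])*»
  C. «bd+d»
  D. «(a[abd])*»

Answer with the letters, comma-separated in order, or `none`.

A → no match
B → no match
C → no match — must start with 'bd'
D → match

D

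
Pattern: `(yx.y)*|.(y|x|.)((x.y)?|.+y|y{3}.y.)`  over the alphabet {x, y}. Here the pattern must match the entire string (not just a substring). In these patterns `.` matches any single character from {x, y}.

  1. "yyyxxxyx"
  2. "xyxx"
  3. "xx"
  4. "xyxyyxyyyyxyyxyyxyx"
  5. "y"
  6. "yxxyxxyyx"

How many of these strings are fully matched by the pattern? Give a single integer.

1 → no match
2 → no match
3 → match
4 → no match
5 → no match
6 → no match
Total matched: 1

1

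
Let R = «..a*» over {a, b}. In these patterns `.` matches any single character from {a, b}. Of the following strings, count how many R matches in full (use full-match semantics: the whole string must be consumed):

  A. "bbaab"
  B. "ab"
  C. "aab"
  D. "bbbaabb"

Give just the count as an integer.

1

A → no match
B → match
C → no match
D → no match
Total matched: 1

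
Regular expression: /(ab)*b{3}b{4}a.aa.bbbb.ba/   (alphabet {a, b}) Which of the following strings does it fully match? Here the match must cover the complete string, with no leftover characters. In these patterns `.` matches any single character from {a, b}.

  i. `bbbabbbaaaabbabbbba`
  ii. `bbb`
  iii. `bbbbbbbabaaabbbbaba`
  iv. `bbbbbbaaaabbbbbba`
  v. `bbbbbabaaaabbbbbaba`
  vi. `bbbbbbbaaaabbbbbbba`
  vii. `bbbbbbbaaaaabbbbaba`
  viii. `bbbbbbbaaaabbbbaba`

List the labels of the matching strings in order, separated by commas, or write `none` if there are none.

i → no match
ii → no match — must end with `ba`
iii → match
iv → no match
v → no match
vi → match
vii → match
viii → no match

iii, vi, vii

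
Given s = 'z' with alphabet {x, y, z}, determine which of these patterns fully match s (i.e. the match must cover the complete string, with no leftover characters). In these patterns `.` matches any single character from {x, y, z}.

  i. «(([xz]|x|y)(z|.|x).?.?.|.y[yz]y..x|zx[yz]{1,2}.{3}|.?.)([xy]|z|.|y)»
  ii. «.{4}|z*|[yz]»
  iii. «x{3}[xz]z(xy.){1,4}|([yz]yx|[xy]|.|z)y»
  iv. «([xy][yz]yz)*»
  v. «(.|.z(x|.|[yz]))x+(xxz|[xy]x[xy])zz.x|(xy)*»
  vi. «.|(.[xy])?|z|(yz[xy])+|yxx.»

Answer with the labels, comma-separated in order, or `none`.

i → no match
ii → match
iii → no match
iv → no match
v → no match
vi → match

ii, vi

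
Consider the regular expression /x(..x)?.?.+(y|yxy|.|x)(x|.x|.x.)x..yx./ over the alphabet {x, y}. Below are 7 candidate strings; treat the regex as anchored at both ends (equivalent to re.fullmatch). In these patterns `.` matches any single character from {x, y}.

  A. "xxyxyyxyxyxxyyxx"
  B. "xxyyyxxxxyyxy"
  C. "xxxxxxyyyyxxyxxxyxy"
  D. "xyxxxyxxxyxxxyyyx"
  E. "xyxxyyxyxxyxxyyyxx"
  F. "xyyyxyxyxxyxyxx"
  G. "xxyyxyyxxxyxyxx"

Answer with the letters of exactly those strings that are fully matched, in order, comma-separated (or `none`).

A, B, C, E, F, G

A → match
B → match
C → match
D → no match
E → match
F → match
G → match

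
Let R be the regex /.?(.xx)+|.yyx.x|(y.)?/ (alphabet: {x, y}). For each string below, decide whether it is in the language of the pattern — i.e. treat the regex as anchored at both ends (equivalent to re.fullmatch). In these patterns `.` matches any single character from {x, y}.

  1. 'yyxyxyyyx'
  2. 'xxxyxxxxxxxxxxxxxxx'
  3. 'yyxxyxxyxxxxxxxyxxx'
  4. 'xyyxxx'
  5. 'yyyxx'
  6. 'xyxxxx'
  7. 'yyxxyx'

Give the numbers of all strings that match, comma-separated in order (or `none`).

1 → no match
2 → no match
3 → no match
4 → match
5 → no match
6 → no match
7 → no match

4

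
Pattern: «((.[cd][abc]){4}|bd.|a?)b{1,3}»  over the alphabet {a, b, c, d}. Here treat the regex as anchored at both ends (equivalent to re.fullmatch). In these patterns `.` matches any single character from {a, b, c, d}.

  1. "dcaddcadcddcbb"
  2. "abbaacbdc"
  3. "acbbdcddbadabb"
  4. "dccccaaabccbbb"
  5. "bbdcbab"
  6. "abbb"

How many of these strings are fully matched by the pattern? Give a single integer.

3

1 → match
2 → no match — must end with "b"
3 → match
4 → no match
5 → no match
6 → match
Total matched: 3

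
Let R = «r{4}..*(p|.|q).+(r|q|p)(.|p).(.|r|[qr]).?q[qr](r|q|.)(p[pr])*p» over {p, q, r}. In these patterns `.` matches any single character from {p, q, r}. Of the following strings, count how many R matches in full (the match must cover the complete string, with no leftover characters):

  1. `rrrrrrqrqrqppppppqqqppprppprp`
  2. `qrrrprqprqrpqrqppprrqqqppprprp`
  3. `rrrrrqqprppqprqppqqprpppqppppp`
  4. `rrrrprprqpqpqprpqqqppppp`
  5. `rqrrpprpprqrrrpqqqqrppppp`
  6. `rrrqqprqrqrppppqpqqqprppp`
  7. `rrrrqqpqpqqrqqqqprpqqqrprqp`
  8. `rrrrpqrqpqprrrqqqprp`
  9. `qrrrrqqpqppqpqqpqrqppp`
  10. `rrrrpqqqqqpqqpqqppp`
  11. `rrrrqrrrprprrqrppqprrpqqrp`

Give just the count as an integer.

1 → match
2 → no match — must start with `r`
3 → no match
4 → match
5 → no match
6 → no match
7 → no match
8 → match
9 → no match — must start with `r`
10 → no match
11 → match
Total matched: 4

4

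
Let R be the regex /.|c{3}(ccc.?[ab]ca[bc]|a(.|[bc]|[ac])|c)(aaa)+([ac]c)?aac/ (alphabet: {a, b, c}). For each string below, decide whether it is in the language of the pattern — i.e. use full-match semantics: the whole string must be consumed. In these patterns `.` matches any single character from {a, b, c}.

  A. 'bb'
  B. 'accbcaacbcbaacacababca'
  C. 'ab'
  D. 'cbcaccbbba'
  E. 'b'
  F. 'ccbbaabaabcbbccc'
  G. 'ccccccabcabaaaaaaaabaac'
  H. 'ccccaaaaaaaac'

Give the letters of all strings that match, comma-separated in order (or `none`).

E, H

A → no match
B → no match
C → no match
D → no match
E → match
F → no match
G → no match
H → match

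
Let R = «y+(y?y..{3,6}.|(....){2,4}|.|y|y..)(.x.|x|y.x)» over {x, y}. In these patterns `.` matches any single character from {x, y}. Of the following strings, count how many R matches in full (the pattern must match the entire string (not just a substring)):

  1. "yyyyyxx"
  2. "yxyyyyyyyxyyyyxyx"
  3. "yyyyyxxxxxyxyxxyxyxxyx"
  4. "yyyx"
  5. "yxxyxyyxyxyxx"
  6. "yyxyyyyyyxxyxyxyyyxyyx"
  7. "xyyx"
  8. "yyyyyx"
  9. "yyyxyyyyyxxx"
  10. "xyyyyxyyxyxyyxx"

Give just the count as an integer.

5

1 → match
2 → no match
3 → match
4 → match
5 → no match
6 → no match
7 → no match — must start with "y"
8 → match
9 → match
10 → no match — must start with "y"
Total matched: 5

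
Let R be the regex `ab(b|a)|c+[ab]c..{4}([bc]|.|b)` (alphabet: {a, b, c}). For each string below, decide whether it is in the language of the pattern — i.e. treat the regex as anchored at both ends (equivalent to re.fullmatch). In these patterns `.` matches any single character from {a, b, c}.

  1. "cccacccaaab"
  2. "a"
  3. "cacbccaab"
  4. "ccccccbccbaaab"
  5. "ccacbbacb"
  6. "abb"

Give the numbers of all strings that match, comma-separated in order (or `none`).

1 → match
2 → no match
3 → match
4 → match
5 → no match
6 → match

1, 3, 4, 6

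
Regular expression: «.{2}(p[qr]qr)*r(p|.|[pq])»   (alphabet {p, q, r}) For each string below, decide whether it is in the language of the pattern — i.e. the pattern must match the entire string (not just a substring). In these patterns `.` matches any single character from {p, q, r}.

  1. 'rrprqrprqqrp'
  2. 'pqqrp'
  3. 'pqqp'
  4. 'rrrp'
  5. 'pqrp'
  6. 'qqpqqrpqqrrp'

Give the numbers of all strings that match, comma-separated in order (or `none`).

4, 5, 6

1 → no match
2 → no match
3 → no match
4 → match
5 → match
6 → match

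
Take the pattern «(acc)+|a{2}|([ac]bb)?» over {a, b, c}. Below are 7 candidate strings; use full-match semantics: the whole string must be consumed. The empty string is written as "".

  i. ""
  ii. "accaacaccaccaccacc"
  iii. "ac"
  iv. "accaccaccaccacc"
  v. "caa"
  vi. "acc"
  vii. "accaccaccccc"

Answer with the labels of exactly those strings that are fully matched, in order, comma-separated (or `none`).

i → match
ii → no match
iii → no match
iv → match
v → no match
vi → match
vii → no match

i, iv, vi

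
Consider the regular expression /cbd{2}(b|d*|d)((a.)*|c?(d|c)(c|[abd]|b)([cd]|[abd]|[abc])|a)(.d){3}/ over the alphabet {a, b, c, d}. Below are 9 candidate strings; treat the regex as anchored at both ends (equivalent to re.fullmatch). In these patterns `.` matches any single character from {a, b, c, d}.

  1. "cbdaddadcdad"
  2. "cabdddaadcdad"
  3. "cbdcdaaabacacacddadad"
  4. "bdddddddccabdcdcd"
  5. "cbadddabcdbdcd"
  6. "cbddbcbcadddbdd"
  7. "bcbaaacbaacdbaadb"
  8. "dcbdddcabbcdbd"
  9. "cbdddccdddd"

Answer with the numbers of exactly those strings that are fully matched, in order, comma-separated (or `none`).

1 → no match
2 → no match — must start with "cbd"
3 → no match
4 → no match — must start with "cbd"
5 → no match — must start with "cbd"
6 → no match
7 → no match — must start with "cbd"
8 → no match — must start with "cbd"
9 → no match

none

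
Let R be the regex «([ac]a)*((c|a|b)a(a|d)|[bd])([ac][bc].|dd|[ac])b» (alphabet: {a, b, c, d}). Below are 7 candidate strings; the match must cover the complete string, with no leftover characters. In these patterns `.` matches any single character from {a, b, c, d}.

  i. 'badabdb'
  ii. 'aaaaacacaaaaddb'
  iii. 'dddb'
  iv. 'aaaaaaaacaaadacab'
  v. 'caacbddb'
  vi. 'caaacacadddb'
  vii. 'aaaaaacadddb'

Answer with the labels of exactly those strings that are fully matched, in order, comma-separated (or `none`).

i, iii, iv, vi, vii

i. 'badabdb' → match
ii → no match
iii. 'dddb' → match
iv → match
v. 'caacbddb' → no match
vi. 'caaacacadddb' → match
vii. 'aaaaaacadddb' → match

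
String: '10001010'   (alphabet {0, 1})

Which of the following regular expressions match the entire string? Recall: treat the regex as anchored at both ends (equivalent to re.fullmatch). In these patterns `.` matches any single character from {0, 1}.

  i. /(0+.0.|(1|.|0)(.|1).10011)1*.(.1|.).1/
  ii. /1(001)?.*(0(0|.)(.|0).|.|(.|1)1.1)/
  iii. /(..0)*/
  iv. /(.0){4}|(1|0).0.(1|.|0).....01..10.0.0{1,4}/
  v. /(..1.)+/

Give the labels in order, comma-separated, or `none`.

ii, iv

i → no match — must end with '1'
ii → match
iii → no match
iv → match
v → no match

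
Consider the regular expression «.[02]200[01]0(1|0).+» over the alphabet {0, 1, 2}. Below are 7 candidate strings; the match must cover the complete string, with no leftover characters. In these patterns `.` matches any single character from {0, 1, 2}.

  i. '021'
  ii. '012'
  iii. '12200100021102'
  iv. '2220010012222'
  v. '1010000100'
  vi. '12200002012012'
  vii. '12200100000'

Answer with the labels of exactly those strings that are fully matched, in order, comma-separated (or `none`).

iii, iv, vii

i → no match
ii → no match
iii → match
iv → match
v → no match
vi → no match
vii → match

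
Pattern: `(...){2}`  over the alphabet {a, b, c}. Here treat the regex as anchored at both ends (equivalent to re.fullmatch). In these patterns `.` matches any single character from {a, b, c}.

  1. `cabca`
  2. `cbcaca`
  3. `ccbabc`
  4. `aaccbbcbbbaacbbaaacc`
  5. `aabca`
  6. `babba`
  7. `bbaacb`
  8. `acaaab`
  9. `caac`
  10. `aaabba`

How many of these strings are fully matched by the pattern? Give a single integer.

1. `cabca` → no match
2. `cbcaca` → match
3. `ccbabc` → match
4 → no match
5. `aabca` → no match
6. `babba` → no match
7. `bbaacb` → match
8. `acaaab` → match
9. `caac` → no match
10. `aaabba` → match
Total matched: 5

5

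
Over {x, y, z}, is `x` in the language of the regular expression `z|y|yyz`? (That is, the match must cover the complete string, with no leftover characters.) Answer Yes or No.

No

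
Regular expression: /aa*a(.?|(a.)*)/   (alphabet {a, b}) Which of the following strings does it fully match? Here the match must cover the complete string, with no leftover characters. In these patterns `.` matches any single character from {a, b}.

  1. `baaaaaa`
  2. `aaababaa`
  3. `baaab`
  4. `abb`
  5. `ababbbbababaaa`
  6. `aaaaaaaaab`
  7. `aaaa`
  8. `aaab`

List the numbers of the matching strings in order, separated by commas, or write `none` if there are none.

1. `baaaaaa` → no match — must start with `a`
2. `aaababaa` → match
3. `baaab` → no match — must start with `a`
4. `abb` → no match
5 → no match
6. `aaaaaaaaab` → match
7. `aaaa` → match
8. `aaab` → match

2, 6, 7, 8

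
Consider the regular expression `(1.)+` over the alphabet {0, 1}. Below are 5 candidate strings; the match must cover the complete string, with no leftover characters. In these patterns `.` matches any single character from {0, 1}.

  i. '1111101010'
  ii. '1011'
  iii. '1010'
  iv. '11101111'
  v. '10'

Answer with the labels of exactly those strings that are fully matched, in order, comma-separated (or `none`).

i, ii, iii, iv, v

i → match
ii → match
iii → match
iv → match
v → match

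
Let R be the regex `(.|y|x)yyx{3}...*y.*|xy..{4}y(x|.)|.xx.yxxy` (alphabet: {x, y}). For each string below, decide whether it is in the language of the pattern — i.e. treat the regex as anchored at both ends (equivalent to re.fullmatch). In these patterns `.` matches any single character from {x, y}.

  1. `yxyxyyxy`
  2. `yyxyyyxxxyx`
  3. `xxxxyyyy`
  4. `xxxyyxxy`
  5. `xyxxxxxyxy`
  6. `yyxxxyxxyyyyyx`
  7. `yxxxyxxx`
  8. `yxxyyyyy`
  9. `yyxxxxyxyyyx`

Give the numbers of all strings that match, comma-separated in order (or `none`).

1 → no match
2 → no match
3 → no match
4 → match
5 → no match
6 → no match
7 → no match
8 → no match
9 → no match

4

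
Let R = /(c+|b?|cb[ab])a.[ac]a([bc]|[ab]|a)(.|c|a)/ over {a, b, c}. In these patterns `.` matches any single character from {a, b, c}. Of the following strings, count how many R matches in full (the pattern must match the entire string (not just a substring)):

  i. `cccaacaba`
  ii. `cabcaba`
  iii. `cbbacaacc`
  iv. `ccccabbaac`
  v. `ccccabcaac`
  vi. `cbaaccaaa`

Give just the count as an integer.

i → match
ii → match
iii → match
iv → no match
v → match
vi → match
Total matched: 5

5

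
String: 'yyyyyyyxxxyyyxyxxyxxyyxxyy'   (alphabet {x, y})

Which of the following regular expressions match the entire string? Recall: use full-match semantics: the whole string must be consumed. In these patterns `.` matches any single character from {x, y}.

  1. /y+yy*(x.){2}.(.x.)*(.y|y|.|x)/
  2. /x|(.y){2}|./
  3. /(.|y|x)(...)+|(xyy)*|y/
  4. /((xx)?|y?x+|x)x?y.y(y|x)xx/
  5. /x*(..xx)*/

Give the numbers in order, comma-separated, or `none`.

1

1 → match
2 → no match
3 → no match
4 → no match — must end with 'xx'
5 → no match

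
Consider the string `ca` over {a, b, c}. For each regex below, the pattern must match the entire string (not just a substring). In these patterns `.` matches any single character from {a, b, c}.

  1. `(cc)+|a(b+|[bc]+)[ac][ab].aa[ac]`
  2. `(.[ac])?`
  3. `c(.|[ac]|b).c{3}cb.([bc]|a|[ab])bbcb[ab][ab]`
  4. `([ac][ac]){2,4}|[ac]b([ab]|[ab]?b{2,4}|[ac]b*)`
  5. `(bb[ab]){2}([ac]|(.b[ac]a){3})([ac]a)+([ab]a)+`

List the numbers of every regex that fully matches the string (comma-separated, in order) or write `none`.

1 → no match
2 → match
3 → no match
4 → no match
5 → no match — must start with `bb`

2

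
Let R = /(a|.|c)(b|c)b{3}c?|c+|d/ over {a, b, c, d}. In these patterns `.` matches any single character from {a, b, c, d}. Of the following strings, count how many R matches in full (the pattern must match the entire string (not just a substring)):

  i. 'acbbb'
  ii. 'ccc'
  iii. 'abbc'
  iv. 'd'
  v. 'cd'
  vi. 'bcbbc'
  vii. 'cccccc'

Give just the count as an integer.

i → match
ii → match
iii → no match
iv → match
v → no match
vi → no match
vii → match
Total matched: 4

4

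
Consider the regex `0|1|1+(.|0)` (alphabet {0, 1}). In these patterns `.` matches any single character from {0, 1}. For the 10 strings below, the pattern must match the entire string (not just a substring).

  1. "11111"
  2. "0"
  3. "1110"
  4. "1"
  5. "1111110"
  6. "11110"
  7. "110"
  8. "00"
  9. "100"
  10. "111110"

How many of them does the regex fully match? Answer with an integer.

8

1 → match
2 → match
3 → match
4 → match
5 → match
6 → match
7 → match
8 → no match
9 → no match
10 → match
Total matched: 8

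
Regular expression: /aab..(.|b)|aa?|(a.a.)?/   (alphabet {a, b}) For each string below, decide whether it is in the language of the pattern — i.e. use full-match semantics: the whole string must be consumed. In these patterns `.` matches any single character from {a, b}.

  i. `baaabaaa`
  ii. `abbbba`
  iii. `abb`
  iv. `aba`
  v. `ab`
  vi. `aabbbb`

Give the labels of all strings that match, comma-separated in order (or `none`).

vi

i → no match
ii → no match
iii → no match
iv → no match
v → no match
vi → match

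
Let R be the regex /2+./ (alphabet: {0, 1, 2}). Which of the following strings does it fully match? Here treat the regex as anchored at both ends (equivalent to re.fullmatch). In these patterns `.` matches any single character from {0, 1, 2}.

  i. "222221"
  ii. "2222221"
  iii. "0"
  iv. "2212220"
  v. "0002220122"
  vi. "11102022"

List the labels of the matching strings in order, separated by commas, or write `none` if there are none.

i, ii

i. "222221" → match
ii. "2222221" → match
iii. "0" → no match — must start with "2"
iv. "2212220" → no match
v. "0002220122" → no match — must start with "2"
vi. "11102022" → no match — must start with "2"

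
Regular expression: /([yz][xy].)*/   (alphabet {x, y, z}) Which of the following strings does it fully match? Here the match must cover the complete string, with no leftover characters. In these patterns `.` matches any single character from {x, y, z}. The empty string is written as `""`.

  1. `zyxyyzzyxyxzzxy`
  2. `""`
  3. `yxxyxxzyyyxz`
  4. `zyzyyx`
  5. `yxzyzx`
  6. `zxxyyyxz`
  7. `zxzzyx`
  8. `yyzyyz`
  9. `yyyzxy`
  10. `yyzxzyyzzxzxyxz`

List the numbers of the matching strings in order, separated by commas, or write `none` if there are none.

1, 2, 3, 4, 7, 8, 9

1 → match
2 → match
3 → match
4 → match
5 → no match
6 → no match
7 → match
8 → match
9 → match
10 → no match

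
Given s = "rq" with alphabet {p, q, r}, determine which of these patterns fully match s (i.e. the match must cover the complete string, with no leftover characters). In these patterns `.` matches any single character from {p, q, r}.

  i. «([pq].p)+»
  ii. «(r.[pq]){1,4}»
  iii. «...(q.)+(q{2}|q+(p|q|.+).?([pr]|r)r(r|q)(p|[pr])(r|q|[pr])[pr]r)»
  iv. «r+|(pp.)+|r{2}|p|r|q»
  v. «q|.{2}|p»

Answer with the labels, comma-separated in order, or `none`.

v

i → no match — must end with "p"
ii → no match
iii → no match
iv → no match
v → match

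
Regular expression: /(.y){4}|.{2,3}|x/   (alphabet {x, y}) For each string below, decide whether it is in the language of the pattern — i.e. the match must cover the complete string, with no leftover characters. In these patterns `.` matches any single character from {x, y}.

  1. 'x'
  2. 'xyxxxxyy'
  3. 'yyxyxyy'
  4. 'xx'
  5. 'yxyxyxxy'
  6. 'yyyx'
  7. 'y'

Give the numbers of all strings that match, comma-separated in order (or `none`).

1, 4

1. 'x' → match
2. 'xyxxxxyy' → no match
3. 'yyxyxyy' → no match
4. 'xx' → match
5. 'yxyxyxxy' → no match
6. 'yyyx' → no match
7. 'y' → no match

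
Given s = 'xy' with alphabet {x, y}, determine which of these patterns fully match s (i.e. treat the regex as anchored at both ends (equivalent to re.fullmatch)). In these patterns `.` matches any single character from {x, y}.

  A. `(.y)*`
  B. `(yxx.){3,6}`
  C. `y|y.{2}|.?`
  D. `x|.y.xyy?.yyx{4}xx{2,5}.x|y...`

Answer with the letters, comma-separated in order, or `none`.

A

A → match
B → no match — must start with 'yxx'
C → no match
D → no match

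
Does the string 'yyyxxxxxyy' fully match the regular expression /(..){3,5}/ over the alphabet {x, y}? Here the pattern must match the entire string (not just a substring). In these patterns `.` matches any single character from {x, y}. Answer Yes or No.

Yes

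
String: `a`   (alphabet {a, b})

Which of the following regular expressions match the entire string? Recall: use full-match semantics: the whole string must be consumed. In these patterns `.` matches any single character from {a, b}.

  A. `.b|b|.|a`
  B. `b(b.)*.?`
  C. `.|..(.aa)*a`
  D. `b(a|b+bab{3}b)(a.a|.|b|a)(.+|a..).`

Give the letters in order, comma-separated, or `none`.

A → match
B → no match — must start with `b`
C → match
D → no match — must start with `b`

A, C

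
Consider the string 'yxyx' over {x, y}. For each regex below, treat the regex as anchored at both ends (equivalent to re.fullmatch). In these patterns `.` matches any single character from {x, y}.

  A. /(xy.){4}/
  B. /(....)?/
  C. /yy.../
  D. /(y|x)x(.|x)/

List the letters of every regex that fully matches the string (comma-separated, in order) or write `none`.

A → no match — must start with 'xy'
B → match
C → no match — must start with 'yy'
D → no match

B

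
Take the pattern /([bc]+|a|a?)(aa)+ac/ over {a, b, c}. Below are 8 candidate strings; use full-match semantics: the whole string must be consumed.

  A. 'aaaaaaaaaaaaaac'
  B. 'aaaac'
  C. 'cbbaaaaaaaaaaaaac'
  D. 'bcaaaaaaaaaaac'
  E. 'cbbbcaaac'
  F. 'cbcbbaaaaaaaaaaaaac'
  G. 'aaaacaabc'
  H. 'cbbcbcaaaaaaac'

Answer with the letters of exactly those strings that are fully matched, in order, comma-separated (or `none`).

A → match
B → match
C → match
D → match
E → match
F → match
G → no match — must end with 'aaac'
H → match

A, B, C, D, E, F, H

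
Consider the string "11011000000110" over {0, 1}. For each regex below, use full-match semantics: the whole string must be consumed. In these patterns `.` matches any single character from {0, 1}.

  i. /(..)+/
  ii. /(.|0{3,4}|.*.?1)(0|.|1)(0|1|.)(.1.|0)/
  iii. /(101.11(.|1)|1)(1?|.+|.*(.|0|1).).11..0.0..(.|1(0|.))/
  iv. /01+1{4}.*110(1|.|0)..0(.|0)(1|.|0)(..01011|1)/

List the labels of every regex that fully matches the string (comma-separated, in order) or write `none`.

i, iii

i → match
ii → no match
iii → match
iv → no match — must start with "01"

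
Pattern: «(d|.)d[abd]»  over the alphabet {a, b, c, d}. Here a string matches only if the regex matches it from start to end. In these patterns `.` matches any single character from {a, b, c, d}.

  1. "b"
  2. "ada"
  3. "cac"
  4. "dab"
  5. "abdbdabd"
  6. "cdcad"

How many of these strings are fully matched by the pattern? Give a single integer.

1 → no match
2 → match
3 → no match
4 → no match
5 → no match
6 → no match
Total matched: 1

1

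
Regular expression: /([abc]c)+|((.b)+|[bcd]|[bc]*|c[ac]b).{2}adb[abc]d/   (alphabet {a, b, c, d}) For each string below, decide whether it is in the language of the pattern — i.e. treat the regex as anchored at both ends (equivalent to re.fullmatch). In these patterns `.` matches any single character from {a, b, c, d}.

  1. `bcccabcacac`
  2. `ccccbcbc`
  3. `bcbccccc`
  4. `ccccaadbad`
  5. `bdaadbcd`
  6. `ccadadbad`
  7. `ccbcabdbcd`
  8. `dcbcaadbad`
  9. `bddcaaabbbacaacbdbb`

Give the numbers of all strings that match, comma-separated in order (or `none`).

1 → no match
2 → match
3 → match
4 → match
5 → match
6 → match
7 → no match
8 → no match
9 → no match

2, 3, 4, 5, 6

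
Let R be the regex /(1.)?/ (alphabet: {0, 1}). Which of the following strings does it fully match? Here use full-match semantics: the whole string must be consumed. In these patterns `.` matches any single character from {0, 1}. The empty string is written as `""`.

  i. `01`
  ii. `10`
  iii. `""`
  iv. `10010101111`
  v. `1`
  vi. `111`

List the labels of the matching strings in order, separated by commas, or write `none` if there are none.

i. `01` → no match
ii. `10` → match
iii. `""` → match
iv. `10010101111` → no match
v. `1` → no match
vi. `111` → no match

ii, iii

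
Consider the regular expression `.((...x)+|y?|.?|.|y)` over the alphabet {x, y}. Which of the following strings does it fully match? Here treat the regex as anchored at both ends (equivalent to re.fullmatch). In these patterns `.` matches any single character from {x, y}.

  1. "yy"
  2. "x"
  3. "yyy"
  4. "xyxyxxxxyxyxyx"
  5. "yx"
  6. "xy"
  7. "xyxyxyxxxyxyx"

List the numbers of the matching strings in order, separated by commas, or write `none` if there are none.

1, 2, 5, 6, 7

1 → match
2 → match
3 → no match
4 → no match
5 → match
6 → match
7 → match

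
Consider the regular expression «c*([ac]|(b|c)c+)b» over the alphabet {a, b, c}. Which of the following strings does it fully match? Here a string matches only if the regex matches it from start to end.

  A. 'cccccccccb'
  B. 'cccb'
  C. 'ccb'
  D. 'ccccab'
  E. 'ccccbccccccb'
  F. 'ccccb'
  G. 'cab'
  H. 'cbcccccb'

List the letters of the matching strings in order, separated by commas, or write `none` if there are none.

A, B, C, D, E, F, G, H

A → match
B → match
C → match
D → match
E → match
F → match
G → match
H → match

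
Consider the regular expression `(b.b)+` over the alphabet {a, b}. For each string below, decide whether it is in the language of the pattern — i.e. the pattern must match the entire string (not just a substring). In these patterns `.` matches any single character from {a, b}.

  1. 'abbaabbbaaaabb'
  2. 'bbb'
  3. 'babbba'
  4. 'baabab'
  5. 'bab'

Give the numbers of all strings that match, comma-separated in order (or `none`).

2, 5

1 → no match — must start with 'b'
2 → match
3 → no match — must end with 'b'
4 → no match
5 → match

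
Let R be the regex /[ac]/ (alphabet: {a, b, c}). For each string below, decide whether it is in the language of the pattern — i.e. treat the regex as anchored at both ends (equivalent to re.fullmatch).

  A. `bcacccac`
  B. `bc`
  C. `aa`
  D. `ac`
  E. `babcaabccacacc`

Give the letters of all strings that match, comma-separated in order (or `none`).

none

A → no match
B → no match
C → no match
D → no match
E → no match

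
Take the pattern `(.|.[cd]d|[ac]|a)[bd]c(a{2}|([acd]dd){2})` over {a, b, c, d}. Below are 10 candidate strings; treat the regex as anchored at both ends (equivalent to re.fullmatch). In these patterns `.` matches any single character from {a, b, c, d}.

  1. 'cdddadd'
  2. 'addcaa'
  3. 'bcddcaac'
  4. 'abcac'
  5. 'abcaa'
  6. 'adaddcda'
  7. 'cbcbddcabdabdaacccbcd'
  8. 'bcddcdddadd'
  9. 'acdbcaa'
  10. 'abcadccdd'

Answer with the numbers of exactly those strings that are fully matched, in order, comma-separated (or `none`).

5, 8, 9

1 → no match
2 → no match
3 → no match
4 → no match
5 → match
6 → no match
7 → no match
8 → match
9 → match
10 → no match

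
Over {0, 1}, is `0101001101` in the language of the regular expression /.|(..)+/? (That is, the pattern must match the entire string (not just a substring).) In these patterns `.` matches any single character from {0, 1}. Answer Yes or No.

Yes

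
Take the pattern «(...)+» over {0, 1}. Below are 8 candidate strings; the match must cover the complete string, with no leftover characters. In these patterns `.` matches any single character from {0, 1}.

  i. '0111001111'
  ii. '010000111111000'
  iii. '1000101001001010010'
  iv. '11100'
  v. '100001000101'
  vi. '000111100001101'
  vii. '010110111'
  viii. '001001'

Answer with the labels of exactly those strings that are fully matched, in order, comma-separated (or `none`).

ii, v, vi, vii, viii

i → no match
ii → match
iii → no match
iv → no match
v → match
vi → match
vii → match
viii → match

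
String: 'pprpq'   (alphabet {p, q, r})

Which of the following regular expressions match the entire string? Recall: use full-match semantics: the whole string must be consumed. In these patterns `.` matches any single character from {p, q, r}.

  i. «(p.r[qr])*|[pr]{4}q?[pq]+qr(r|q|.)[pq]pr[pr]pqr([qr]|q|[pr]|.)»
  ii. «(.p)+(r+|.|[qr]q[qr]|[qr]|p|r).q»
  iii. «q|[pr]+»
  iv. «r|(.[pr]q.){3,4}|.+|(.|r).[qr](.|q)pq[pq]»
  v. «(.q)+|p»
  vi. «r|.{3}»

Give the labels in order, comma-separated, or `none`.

i → no match
ii → match
iii → no match
iv → match
v → no match
vi → no match

ii, iv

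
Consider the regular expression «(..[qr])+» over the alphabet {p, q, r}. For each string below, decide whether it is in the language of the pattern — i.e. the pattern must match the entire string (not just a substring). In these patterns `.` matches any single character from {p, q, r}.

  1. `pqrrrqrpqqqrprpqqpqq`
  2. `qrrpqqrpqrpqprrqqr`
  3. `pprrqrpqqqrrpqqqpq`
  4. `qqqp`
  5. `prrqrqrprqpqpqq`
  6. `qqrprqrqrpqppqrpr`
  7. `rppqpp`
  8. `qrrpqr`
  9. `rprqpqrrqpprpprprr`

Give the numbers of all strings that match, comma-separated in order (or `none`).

2, 3, 5, 8, 9

1 → no match
2 → match
3 → match
4. `qqqp` → no match
5 → match
6 → no match
7. `rppqpp` → no match
8. `qrrpqr` → match
9 → match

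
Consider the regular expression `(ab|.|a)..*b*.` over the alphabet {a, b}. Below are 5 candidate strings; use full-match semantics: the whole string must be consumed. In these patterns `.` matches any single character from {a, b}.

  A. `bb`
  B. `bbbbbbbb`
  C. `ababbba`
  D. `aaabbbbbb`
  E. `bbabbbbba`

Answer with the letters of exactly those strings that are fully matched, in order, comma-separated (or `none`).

A → no match
B → match
C → match
D → match
E → match

B, C, D, E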